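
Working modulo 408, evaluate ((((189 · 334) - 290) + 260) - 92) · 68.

272

189 · 334 = 63126 ≡ 294 (mod 408)
294 - 290 = 4
4 + 260 = 264
264 - 92 = 172
172 · 68 = 11696 ≡ 272 (mod 408)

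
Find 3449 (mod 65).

3449 = 53·65 + 4, so 3449 ≡ 4 (mod 65).

4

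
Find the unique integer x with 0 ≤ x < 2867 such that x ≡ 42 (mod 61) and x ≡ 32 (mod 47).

408

61⁻¹ mod 47: 61·37 ≡ 1 (mod 47), so 61⁻¹ ≡ 37.
x = 42 + 61·((32 − 42)·37 mod 47) = 42 + 61·6 = 408.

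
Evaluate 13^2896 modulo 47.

2896 in binary is 101101010000, i.e. 2896 = 2048 + 512 + 256 + 64 + 16.
13^1 ≡ 13 (mod 47)
13^2 ≡ 13^2 = 169 ≡ 28 (mod 47)
13^4 ≡ 28^2 = 784 ≡ 32 (mod 47)
13^8 ≡ 32^2 = 1024 ≡ 37 (mod 47)
13^16 ≡ 37^2 = 1369 ≡ 6 (mod 47)
13^32 ≡ 6^2 = 36 (mod 47)
13^64 ≡ 36^2 = 1296 ≡ 27 (mod 47)
13^128 ≡ 27^2 = 729 ≡ 24 (mod 47)
13^256 ≡ 24^2 = 576 ≡ 12 (mod 47)
13^512 ≡ 12^2 = 144 ≡ 3 (mod 47)
13^1024 ≡ 3^2 = 9 (mod 47)
13^2048 ≡ 9^2 = 81 ≡ 34 (mod 47)
13^2896 = 13^2048 * 13^512 * 13^256 * 13^64 * 13^16 ≡ 34 * 3 * 12 * 27 * 6 (mod 47).
Accumulate the product:
34 * 3 = 102 ≡ 8
8 * 12 = 96 ≡ 2
2 * 27 = 54 ≡ 7
7 * 6 = 42

42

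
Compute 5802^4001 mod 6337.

4001 in binary is 111110100001, i.e. 4001 = 2048 + 1024 + 512 + 256 + 128 + 32 + 1.
5802^1 ≡ 5802 (mod 6337)
5802^2 ≡ 5802^2 = 33663204 ≡ 1060 (mod 6337)
5802^4 ≡ 1060^2 = 1123600 ≡ 1951 (mod 6337)
5802^8 ≡ 1951^2 = 3806401 ≡ 4201 (mod 6337)
5802^16 ≡ 4201^2 = 17648401 ≡ 6193 (mod 6337)
5802^32 ≡ 6193^2 = 38353249 ≡ 1725 (mod 6337)
5802^64 ≡ 1725^2 = 2975625 ≡ 3572 (mod 6337)
5802^128 ≡ 3572^2 = 12759184 ≡ 2803 (mod 6337)
5802^256 ≡ 2803^2 = 7856809 ≡ 5266 (mod 6337)
5802^512 ≡ 5266^2 = 27730756 ≡ 44 (mod 6337)
5802^1024 ≡ 44^2 = 1936 (mod 6337)
5802^2048 ≡ 1936^2 = 3748096 ≡ 2929 (mod 6337)
5802^4001 = 5802^2048 · 5802^1024 · 5802^512 · 5802^256 · 5802^128 · 5802^32 · 5802^1 ≡ 2929 · 1936 · 44 · 5266 · 2803 · 1725 · 5802 (mod 6337).
Accumulate the product:
2929 · 1936 = 5670544 ≡ 5266
5266 · 44 = 231704 ≡ 3572
3572 · 5266 = 18810152 ≡ 1936
1936 · 2803 = 5426608 ≡ 2136
2136 · 1725 = 3684600 ≡ 2803
2803 · 5802 = 16263006 ≡ 2264

2264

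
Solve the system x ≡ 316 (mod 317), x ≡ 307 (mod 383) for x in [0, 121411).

317⁻¹ mod 383: 317·29 ≡ 1 (mod 383), so 317⁻¹ ≡ 29.
x = 316 + 317·((307 − 316)·29 mod 383) = 316 + 317·122 = 38990.

38990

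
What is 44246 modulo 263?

62

44246 = 168×263 + 62, so 44246 ≡ 62 (mod 263).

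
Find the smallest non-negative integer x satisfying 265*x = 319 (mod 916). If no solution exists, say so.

575

gcd(265, 916) = 1, so a unique solution mod 916 exists.
265⁻¹ ≡ 757 (mod 916).
x ≡ 757*319 ≡ 575 (mod 916).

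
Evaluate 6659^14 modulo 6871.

789

Using repeated squaring:
14 in binary is 1110, i.e. 14 = 8 + 4 + 2.
6659^1 ≡ 6659 (mod 6871)
6659^2 ≡ 6659^2 = 44342281 ≡ 3718 (mod 6871)
6659^4 ≡ 3718^2 = 13823524 ≡ 5943 (mod 6871)
6659^8 ≡ 5943^2 = 35319249 ≡ 2309 (mod 6871)
6659^14 = 6659^8 * 6659^4 * 6659^2 ≡ 2309 * 5943 * 3718 (mod 6871).
Accumulate the product:
2309 * 5943 = 13722387 ≡ 1000
1000 * 3718 = 3718000 ≡ 789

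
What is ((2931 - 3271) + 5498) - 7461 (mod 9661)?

2931 - 3271 = -340 ≡ 9321 (mod 9661)
9321 + 5498 = 14819 ≡ 5158 (mod 9661)
5158 - 7461 = -2303 ≡ 7358 (mod 9661)

7358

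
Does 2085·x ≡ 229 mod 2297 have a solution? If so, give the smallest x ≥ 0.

1700

gcd(2085, 2297) = 1, so a unique solution mod 2297 exists.
2085⁻¹ ≡ 1181 (mod 2297).
x ≡ 1181·229 ≡ 1700 (mod 2297).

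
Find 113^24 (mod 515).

Using repeated squaring:
24 in binary is 11000, i.e. 24 = 16 + 8.
113^1 ≡ 113 (mod 515)
113^2 ≡ 113^2 = 12769 ≡ 409 (mod 515)
113^4 ≡ 409^2 = 167281 ≡ 421 (mod 515)
113^8 ≡ 421^2 = 177241 ≡ 81 (mod 515)
113^16 ≡ 81^2 = 6561 ≡ 381 (mod 515)
113^24 = 113^16 * 113^8 ≡ 381 * 81 (mod 515).
381 * 81 = 30861 ≡ 476 (mod 515).

476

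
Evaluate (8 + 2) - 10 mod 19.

0

8 + 2 = 10
10 - 10 = 0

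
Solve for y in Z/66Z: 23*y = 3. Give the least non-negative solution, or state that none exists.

3

gcd(23, 66) = 1, so a unique solution mod 66 exists.
23⁻¹ ≡ 23 (mod 66).
y ≡ 23*3 ≡ 3 (mod 66).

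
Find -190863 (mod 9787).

-190863 = -20*9787 + 4877, so -190863 ≡ 4877 (mod 9787).

4877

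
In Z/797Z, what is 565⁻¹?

292

797 = 1×565 + 232
565 = 2×232 + 101
232 = 2×101 + 30
101 = 3×30 + 11
30 = 2×11 + 8
11 = 1×8 + 3
8 = 2×3 + 2
3 = 1×2 + 1
2 = 2×1 + 0
gcd(565, 797) = 1, so the inverse exists.
Back-substitute for 1:
1 = 1×3 − 1×2
  = −1×8 + 3×3
  = 3×11 − 4×8
  = −4×30 + 11×11
  = 11×101 − 37×30
  = −37×232 + 85×101
  = 85×565 − 207×232
  = −207×797 + 292×565
So 565⁻¹ ≡ 292 (mod 797).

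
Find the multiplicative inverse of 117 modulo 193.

193 = 1*117 + 76
117 = 1*76 + 41
76 = 1*41 + 35
41 = 1*35 + 6
35 = 5*6 + 5
6 = 1*5 + 1
5 = 5*1 + 0
gcd(117, 193) = 1, so the inverse exists.
Bézout: 1 = −20*193 + 33*117.
So 117⁻¹ ≡ 33 (mod 193).

33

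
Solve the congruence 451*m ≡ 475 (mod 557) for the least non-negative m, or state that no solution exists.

gcd(451, 557) = 1, so a unique solution mod 557 exists.
451⁻¹ ≡ 289 (mod 557).
m ≡ 289*475 ≡ 253 (mod 557).

253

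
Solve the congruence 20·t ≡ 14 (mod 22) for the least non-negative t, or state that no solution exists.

gcd(20, 22) = 2, and 2 | 14, so solutions exist.
Divide through by 2: 10·t ≡ 7 (mod 11).
10⁻¹ ≡ 10 (mod 11).
t ≡ 10·7 ≡ 4 (mod 11).
The smallest non-negative solution is t = 4.

4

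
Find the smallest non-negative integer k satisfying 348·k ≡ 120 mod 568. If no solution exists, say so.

gcd(348, 568) = 4, and 4 | 120, so solutions exist.
Divide through by 4: 87·k ≡ 30 (mod 142).
87⁻¹ ≡ 111 (mod 142).
k ≡ 111·30 ≡ 64 (mod 142).
The smallest non-negative solution is k = 64.

64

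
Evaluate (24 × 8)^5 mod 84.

12

24 × 8 = 192 ≡ 24 (mod 84)
(24)^5 ≡ 12 (mod 84)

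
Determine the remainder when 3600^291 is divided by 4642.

1598

Compute successive squares:
3600^1 ≡ 3600 (mod 4642)
3600^2 ≡ 3600^2 = 12960000 ≡ 4178 (mod 4642)
3600^4 ≡ 4178^2 = 17455684 ≡ 1764 (mod 4642)
3600^8 ≡ 1764^2 = 3111696 ≡ 1556 (mod 4642)
3600^16 ≡ 1556^2 = 2421136 ≡ 2654 (mod 4642)
3600^32 ≡ 2654^2 = 7043716 ≡ 1802 (mod 4642)
3600^64 ≡ 1802^2 = 3247204 ≡ 2446 (mod 4642)
3600^128 ≡ 2446^2 = 5982916 ≡ 4020 (mod 4642)
3600^256 ≡ 4020^2 = 16160400 ≡ 1598 (mod 4642)
3600^291 = 3600^256 × 3600^32 × 3600^2 × 3600^1 ≡ 1598 × 1802 × 4178 × 3600 (mod 4642).
Accumulate the product:
1598 × 1802 = 2879596 ≡ 1556
1556 × 4178 = 6500968 ≡ 2168
2168 × 3600 = 7804800 ≡ 1598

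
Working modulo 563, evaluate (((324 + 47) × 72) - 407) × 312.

324 + 47 = 371
371 × 72 = 26712 ≡ 251 (mod 563)
251 - 407 = -156 ≡ 407 (mod 563)
407 × 312 = 126984 ≡ 309 (mod 563)

309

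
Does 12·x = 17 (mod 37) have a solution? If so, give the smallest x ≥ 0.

23

gcd(12, 37) = 1, so a unique solution mod 37 exists.
12⁻¹ ≡ 34 (mod 37).
x ≡ 34·17 ≡ 23 (mod 37).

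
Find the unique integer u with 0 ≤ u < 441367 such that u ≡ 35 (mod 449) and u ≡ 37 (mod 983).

449⁻¹ mod 983: 449·451 ≡ 1 (mod 983), so 449⁻¹ ≡ 451.
u = 35 + 449·((37 − 35)·451 mod 983) = 35 + 449·902 = 405033.

405033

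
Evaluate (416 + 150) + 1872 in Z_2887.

416 + 150 = 566
566 + 1872 = 2438

2438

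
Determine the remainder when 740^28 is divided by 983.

38

Compute successive squares:
28 in binary is 11100, i.e. 28 = 16 + 8 + 4.
740^1 ≡ 740 (mod 983)
740^2 ≡ 740^2 = 547600 ≡ 69 (mod 983)
740^4 ≡ 69^2 = 4761 ≡ 829 (mod 983)
740^8 ≡ 829^2 = 687241 ≡ 124 (mod 983)
740^16 ≡ 124^2 = 15376 ≡ 631 (mod 983)
740^28 = 740^16 · 740^8 · 740^4 ≡ 631 · 124 · 829 (mod 983).
Accumulate the product:
631 · 124 = 78244 ≡ 587
587 · 829 = 486623 ≡ 38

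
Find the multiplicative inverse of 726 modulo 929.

270

Run the extended Euclidean algorithm:
929 = 1*726 + 203
726 = 3*203 + 117
203 = 1*117 + 86
117 = 1*86 + 31
86 = 2*31 + 24
31 = 1*24 + 7
24 = 3*7 + 3
7 = 2*3 + 1
3 = 3*1 + 0
gcd(726, 929) = 1, so the inverse exists.
Back-substitute for 1:
1 = 1*7 − 2*3
  = −2*24 + 7*7
  = 7*31 − 9*24
  = −9*86 + 25*31
  = 25*117 − 34*86
  = −34*203 + 59*117
  = 59*726 − 211*203
  = −211*929 + 270*726
So 726⁻¹ ≡ 270 (mod 929).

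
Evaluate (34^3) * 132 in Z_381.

51

(34)^3 ≡ 61 (mod 381)
61 * 132 = 8052 ≡ 51 (mod 381)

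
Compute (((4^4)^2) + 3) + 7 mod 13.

(4)^4 ≡ 9 (mod 13)
(9)^2 ≡ 3 (mod 13)
3 + 3 = 6
6 + 7 = 13 ≡ 0 (mod 13)

0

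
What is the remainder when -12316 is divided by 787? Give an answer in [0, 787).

276

-12316 = -16·787 + 276, so -12316 ≡ 276 (mod 787).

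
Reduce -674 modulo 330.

316

-674 = -3×330 + 316, so -674 ≡ 316 (mod 330).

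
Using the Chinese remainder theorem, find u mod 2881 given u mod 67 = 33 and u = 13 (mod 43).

2378

67⁻¹ mod 43: 67*9 ≡ 1 (mod 43), so 67⁻¹ ≡ 9.
u = 33 + 67*((13 − 33)*9 mod 43) = 33 + 67*35 = 2378.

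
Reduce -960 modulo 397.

231

-960 = -3×397 + 231, so -960 ≡ 231 (mod 397).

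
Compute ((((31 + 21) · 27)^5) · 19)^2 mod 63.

9

31 + 21 = 52
52 · 27 = 1404 ≡ 18 (mod 63)
(18)^5 ≡ 9 (mod 63)
9 · 19 = 171 ≡ 45 (mod 63)
(45)^2 ≡ 9 (mod 63)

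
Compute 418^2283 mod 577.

418^1 ≡ 418 (mod 577)
418^2 ≡ 418^2 = 174724 ≡ 470 (mod 577)
418^4 ≡ 470^2 = 220900 ≡ 486 (mod 577)
418^8 ≡ 486^2 = 236196 ≡ 203 (mod 577)
418^16 ≡ 203^2 = 41209 ≡ 242 (mod 577)
418^32 ≡ 242^2 = 58564 ≡ 287 (mod 577)
418^64 ≡ 287^2 = 82369 ≡ 435 (mod 577)
418^128 ≡ 435^2 = 189225 ≡ 546 (mod 577)
418^256 ≡ 546^2 = 298116 ≡ 384 (mod 577)
418^512 ≡ 384^2 = 147456 ≡ 321 (mod 577)
418^1024 ≡ 321^2 = 103041 ≡ 335 (mod 577)
418^2048 ≡ 335^2 = 112225 ≡ 287 (mod 577)
418^2283 = 418^2048 * 418^128 * 418^64 * 418^32 * 418^8 * 418^2 * 418^1 ≡ 287 * 546 * 435 * 287 * 203 * 470 * 418 (mod 577).
Accumulate the product:
287 * 546 = 156702 ≡ 335
335 * 435 = 145725 ≡ 321
321 * 287 = 92127 ≡ 384
384 * 203 = 77952 ≡ 57
57 * 470 = 26790 ≡ 248
248 * 418 = 103664 ≡ 381

381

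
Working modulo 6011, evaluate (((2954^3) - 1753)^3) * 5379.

987

(2954)^3 ≡ 5419 (mod 6011)
5419 - 1753 = 3666
(3666)^3 ≡ 4345 (mod 6011)
4345 * 5379 = 23371755 ≡ 987 (mod 6011)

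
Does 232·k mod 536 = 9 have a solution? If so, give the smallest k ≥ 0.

no solution

gcd(232, 536) = 8, and 8 does not divide 9.
So the congruence has no solution.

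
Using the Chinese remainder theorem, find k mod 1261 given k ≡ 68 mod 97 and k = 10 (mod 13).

97⁻¹ mod 13: 97·11 ≡ 1 (mod 13), so 97⁻¹ ≡ 11.
k = 68 + 97·((10 − 68)·11 mod 13) = 68 + 97·12 = 1232.
Check: 1232 mod 97 = 68, 1232 mod 13 = 10. ✓

1232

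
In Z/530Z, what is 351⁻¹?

530 = 1*351 + 179
351 = 1*179 + 172
179 = 1*172 + 7
172 = 24*7 + 4
7 = 1*4 + 3
4 = 1*3 + 1
3 = 3*1 + 0
gcd(351, 530) = 1, so the inverse exists.
Back-substitute for 1:
1 = 1*4 − 1*3
  = −1*7 + 2*4
  = 2*172 − 49*7
  = −49*179 + 51*172
  = 51*351 − 100*179
  = −100*530 + 151*351
So 351⁻¹ ≡ 151 (mod 530).

151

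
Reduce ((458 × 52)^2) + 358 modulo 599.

458 × 52 = 23816 ≡ 455 (mod 599)
(455)^2 ≡ 370 (mod 599)
370 + 358 = 728 ≡ 129 (mod 599)

129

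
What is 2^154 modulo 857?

534

2^1 ≡ 2 (mod 857)
2^2 ≡ 2^2 = 4 (mod 857)
2^4 ≡ 4^2 = 16 (mod 857)
2^8 ≡ 16^2 = 256 (mod 857)
2^16 ≡ 256^2 = 65536 ≡ 404 (mod 857)
2^32 ≡ 404^2 = 163216 ≡ 386 (mod 857)
2^64 ≡ 386^2 = 148996 ≡ 735 (mod 857)
2^128 ≡ 735^2 = 540225 ≡ 315 (mod 857)
2^154 = 2^128 * 2^16 * 2^8 * 2^2 ≡ 315 * 404 * 256 * 4 (mod 857).
Accumulate the product:
315 * 404 = 127260 ≡ 424
424 * 256 = 108544 ≡ 562
562 * 4 = 2248 ≡ 534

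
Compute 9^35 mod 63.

Compute successive squares:
35 in binary is 100011, i.e. 35 = 32 + 2 + 1.
9^1 ≡ 9 (mod 63)
9^2 ≡ 9^2 = 81 ≡ 18 (mod 63)
9^4 ≡ 18^2 = 324 ≡ 9 (mod 63)
9^8 ≡ 9^2 = 81 ≡ 18 (mod 63)
9^16 ≡ 18^2 = 324 ≡ 9 (mod 63)
9^32 ≡ 9^2 = 81 ≡ 18 (mod 63)
9^35 = 9^32 * 9^2 * 9^1 ≡ 18 * 18 * 9 (mod 63).
Accumulate the product:
18 * 18 = 324 ≡ 9
9 * 9 = 81 ≡ 18

18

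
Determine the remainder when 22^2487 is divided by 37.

29

Using repeated squaring:
2487 in binary is 100110110111, i.e. 2487 = 2048 + 256 + 128 + 32 + 16 + 4 + 2 + 1.
22^1 ≡ 22 (mod 37)
22^2 ≡ 22^2 = 484 ≡ 3 (mod 37)
22^4 ≡ 3^2 = 9 (mod 37)
22^8 ≡ 9^2 = 81 ≡ 7 (mod 37)
22^16 ≡ 7^2 = 49 ≡ 12 (mod 37)
22^32 ≡ 12^2 = 144 ≡ 33 (mod 37)
22^64 ≡ 33^2 = 1089 ≡ 16 (mod 37)
22^128 ≡ 16^2 = 256 ≡ 34 (mod 37)
22^256 ≡ 34^2 = 1156 ≡ 9 (mod 37)
22^512 ≡ 9^2 = 81 ≡ 7 (mod 37)
22^1024 ≡ 7^2 = 49 ≡ 12 (mod 37)
22^2048 ≡ 12^2 = 144 ≡ 33 (mod 37)
22^2487 = 22^2048 · 22^256 · 22^128 · 22^32 · 22^16 · 22^4 · 22^2 · 22^1 ≡ 33 · 9 · 34 · 33 · 12 · 9 · 3 · 22 (mod 37).
Accumulate the product:
33 · 9 = 297 ≡ 1
1 · 34 = 34
34 · 33 = 1122 ≡ 12
12 · 12 = 144 ≡ 33
33 · 9 = 297 ≡ 1
1 · 3 = 3
3 · 22 = 66 ≡ 29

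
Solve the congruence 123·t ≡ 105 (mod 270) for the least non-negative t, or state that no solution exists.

gcd(123, 270) = 3, and 3 | 105, so solutions exist.
Divide through by 3: 41·t ≡ 35 mod 90.
41⁻¹ ≡ 11 (mod 90).
t ≡ 11·35 ≡ 25 (mod 90).
The smallest non-negative solution is t = 25.

25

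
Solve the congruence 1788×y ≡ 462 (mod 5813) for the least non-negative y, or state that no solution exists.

gcd(1788, 5813) = 1, so a unique solution mod 5813 exists.
1788⁻¹ ≡ 725 (mod 5813).
y ≡ 725×462 ≡ 3609 (mod 5813).

3609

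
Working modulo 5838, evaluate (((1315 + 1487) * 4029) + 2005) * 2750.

5666

1315 + 1487 = 2802
2802 * 4029 = 11289258 ≡ 4404 (mod 5838)
4404 + 2005 = 6409 ≡ 571 (mod 5838)
571 * 2750 = 1570250 ≡ 5666 (mod 5838)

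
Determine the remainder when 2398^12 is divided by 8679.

Using repeated squaring:
12 in binary is 1100, i.e. 12 = 8 + 4.
2398^1 ≡ 2398 (mod 8679)
2398^2 ≡ 2398^2 = 5750404 ≡ 4906 (mod 8679)
2398^4 ≡ 4906^2 = 24068836 ≡ 1969 (mod 8679)
2398^8 ≡ 1969^2 = 3876961 ≡ 6127 (mod 8679)
2398^12 = 2398^8 · 2398^4 ≡ 6127 · 1969 (mod 8679).
6127 · 1969 = 12064063 ≡ 253 (mod 8679).

253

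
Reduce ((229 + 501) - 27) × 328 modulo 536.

104

229 + 501 = 730 ≡ 194 (mod 536)
194 - 27 = 167
167 × 328 = 54776 ≡ 104 (mod 536)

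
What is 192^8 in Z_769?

192^1 ≡ 192 (mod 769)
192^2 ≡ 192^2 = 36864 ≡ 721 (mod 769)
192^4 ≡ 721^2 = 519841 ≡ 766 (mod 769)
192^8 ≡ 766^2 = 586756 ≡ 9 (mod 769)
So 192^8 ≡ 9 (mod 769).

9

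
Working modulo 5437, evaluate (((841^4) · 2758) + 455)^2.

919

(841)^4 ≡ 4361 (mod 5437)
4361 · 2758 = 12027638 ≡ 994 (mod 5437)
994 + 455 = 1449
(1449)^2 ≡ 919 (mod 5437)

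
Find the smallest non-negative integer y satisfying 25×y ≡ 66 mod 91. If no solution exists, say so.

gcd(25, 91) = 1, so a unique solution mod 91 exists.
25⁻¹ ≡ 51 (mod 91).
y ≡ 51×66 ≡ 90 (mod 91).

90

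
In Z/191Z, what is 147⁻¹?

191 = 1×147 + 44
147 = 3×44 + 15
44 = 2×15 + 14
15 = 1×14 + 1
14 = 14×1 + 0
gcd(147, 191) = 1, so the inverse exists.
Bézout: 1 = −10×191 + 13×147.
So 147⁻¹ ≡ 13 (mod 191).

13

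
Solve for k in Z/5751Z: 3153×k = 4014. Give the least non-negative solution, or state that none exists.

87

gcd(3153, 5751) = 3, and 3 | 4014, so solutions exist.
Divide through by 3: 1051×k = 1338 (mod 1917).
1051⁻¹ ≡ 715 (mod 1917).
k ≡ 715×1338 ≡ 87 (mod 1917).
The smallest non-negative solution is k = 87.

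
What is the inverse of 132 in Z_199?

By the extended Euclidean algorithm:
199 = 1×132 + 67
132 = 1×67 + 65
67 = 1×65 + 2
65 = 32×2 + 1
2 = 2×1 + 0
gcd(132, 199) = 1, so the inverse exists.
Back-substitute for 1:
1 = 1×65 − 32×2
  = −32×67 + 33×65
  = 33×132 − 65×67
  = −65×199 + 98×132
So 132⁻¹ ≡ 98 (mod 199).

98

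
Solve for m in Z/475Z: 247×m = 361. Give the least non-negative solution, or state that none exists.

13

gcd(247, 475) = 19, and 19 | 361, so solutions exist.
Divide through by 19: 13×m = 19 (mod 25).
13⁻¹ ≡ 2 (mod 25).
m ≡ 2×19 ≡ 13 (mod 25).
The smallest non-negative solution is m = 13.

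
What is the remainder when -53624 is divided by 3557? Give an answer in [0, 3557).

-53624 = -16·3557 + 3288, so -53624 ≡ 3288 (mod 3557).

3288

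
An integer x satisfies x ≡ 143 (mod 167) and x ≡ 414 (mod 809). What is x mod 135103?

167⁻¹ mod 809: 167*218 ≡ 1 (mod 809), so 167⁻¹ ≡ 218.
x = 143 + 167*((414 − 143)*218 mod 809) = 143 + 167*21 = 3650.
Check: 3650 mod 167 = 143, 3650 mod 809 = 414. ✓

3650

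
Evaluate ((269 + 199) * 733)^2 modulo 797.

773

269 + 199 = 468
468 * 733 = 343044 ≡ 334 (mod 797)
(334)^2 ≡ 773 (mod 797)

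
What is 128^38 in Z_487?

Using repeated squaring:
38 in binary is 100110, i.e. 38 = 32 + 4 + 2.
128^1 ≡ 128 (mod 487)
128^2 ≡ 128^2 = 16384 ≡ 313 (mod 487)
128^4 ≡ 313^2 = 97969 ≡ 82 (mod 487)
128^8 ≡ 82^2 = 6724 ≡ 393 (mod 487)
128^16 ≡ 393^2 = 154449 ≡ 70 (mod 487)
128^32 ≡ 70^2 = 4900 ≡ 30 (mod 487)
128^38 = 128^32 * 128^4 * 128^2 ≡ 30 * 82 * 313 (mod 487).
Accumulate the product:
30 * 82 = 2460 ≡ 25
25 * 313 = 7825 ≡ 33

33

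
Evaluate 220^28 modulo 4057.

Using repeated squaring:
28 in binary is 11100, i.e. 28 = 16 + 8 + 4.
220^1 ≡ 220 (mod 4057)
220^2 ≡ 220^2 = 48400 ≡ 3773 (mod 4057)
220^4 ≡ 3773^2 = 14235529 ≡ 3573 (mod 4057)
220^8 ≡ 3573^2 = 12766329 ≡ 3007 (mod 4057)
220^16 ≡ 3007^2 = 9042049 ≡ 3053 (mod 4057)
220^28 = 220^16 * 220^8 * 220^4 ≡ 3053 * 3007 * 3573 (mod 4057).
Accumulate the product:
3053 * 3007 = 9180371 ≡ 3437
3437 * 3573 = 12280401 ≡ 3919

3919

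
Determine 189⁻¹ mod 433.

Apply the Euclidean algorithm and back-substitute:
433 = 2·189 + 55
189 = 3·55 + 24
55 = 2·24 + 7
24 = 3·7 + 3
7 = 2·3 + 1
3 = 3·1 + 0
gcd(189, 433) = 1, so the inverse exists.
Bézout: 1 = 55·433 − 126·189.
So 189⁻¹ ≡ −126 ≡ 307 (mod 433).

307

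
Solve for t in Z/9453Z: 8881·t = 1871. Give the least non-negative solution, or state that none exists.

gcd(8881, 9453) = 1, so a unique solution mod 9453 exists.
8881⁻¹ ≡ 9139 (mod 9453).
t ≡ 9139·1871 ≡ 8045 (mod 9453).

8045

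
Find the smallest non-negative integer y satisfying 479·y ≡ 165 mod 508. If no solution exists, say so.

187

gcd(479, 508) = 1, so a unique solution mod 508 exists.
479⁻¹ ≡ 35 (mod 508).
y ≡ 35·165 ≡ 187 (mod 508).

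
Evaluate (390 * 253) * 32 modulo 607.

433

390 * 253 = 98670 ≡ 336 (mod 607)
336 * 32 = 10752 ≡ 433 (mod 607)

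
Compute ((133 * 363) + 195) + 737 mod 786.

479

133 * 363 = 48279 ≡ 333 (mod 786)
333 + 195 = 528
528 + 737 = 1265 ≡ 479 (mod 786)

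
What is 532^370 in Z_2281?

66

Using repeated squaring:
370 in binary is 101110010, i.e. 370 = 256 + 64 + 32 + 16 + 2.
532^1 ≡ 532 (mod 2281)
532^2 ≡ 532^2 = 283024 ≡ 180 (mod 2281)
532^4 ≡ 180^2 = 32400 ≡ 466 (mod 2281)
532^8 ≡ 466^2 = 217156 ≡ 461 (mod 2281)
532^16 ≡ 461^2 = 212521 ≡ 388 (mod 2281)
532^32 ≡ 388^2 = 150544 ≡ 2279 (mod 2281)
532^64 ≡ 2279^2 = 5193841 ≡ 4 (mod 2281)
532^128 ≡ 4^2 = 16 (mod 2281)
532^256 ≡ 16^2 = 256 (mod 2281)
532^370 = 532^256 × 532^64 × 532^32 × 532^16 × 532^2 ≡ 256 × 4 × 2279 × 388 × 180 (mod 2281).
Accumulate the product:
256 × 4 = 1024
1024 × 2279 = 2333696 ≡ 233
233 × 388 = 90404 ≡ 1445
1445 × 180 = 260100 ≡ 66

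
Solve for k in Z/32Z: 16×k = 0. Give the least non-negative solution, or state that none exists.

gcd(16, 32) = 16, and 16 | 0, so solutions exist.
Divide through by 16: 1×k ≡ 0 (mod 2).
1⁻¹ ≡ 1 (mod 2).
k ≡ 1×0 ≡ 0 (mod 2).
The smallest non-negative solution is k = 0.

0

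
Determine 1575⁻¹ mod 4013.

4013 = 2*1575 + 863
1575 = 1*863 + 712
863 = 1*712 + 151
712 = 4*151 + 108
151 = 1*108 + 43
108 = 2*43 + 22
43 = 1*22 + 21
22 = 1*21 + 1
21 = 21*1 + 0
gcd(1575, 4013) = 1, so the inverse exists.
Back-substitute for 1:
1 = 1*22 − 1*21
  = −1*43 + 2*22
  = 2*108 − 5*43
  = −5*151 + 7*108
  = 7*712 − 33*151
  = −33*863 + 40*712
  = 40*1575 − 73*863
  = −73*4013 + 186*1575
So 1575⁻¹ ≡ 186 (mod 4013).

186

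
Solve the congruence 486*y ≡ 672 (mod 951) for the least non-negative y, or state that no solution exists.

64

gcd(486, 951) = 3, and 3 | 672, so solutions exist.
Divide through by 3: 162*y ≡ 224 (mod 317).
162⁻¹ ≡ 272 (mod 317).
y ≡ 272*224 ≡ 64 (mod 317).
The smallest non-negative solution is y = 64.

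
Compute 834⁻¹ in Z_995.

309

Run the extended Euclidean algorithm:
995 = 1×834 + 161
834 = 5×161 + 29
161 = 5×29 + 16
29 = 1×16 + 13
16 = 1×13 + 3
13 = 4×3 + 1
3 = 3×1 + 0
gcd(834, 995) = 1, so the inverse exists.
Bézout: 1 = −259×995 + 309×834.
So 834⁻¹ ≡ 309 (mod 995).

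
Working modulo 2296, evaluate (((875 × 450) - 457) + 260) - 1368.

1865

875 × 450 = 393750 ≡ 1134 (mod 2296)
1134 - 457 = 677
677 + 260 = 937
937 - 1368 = -431 ≡ 1865 (mod 2296)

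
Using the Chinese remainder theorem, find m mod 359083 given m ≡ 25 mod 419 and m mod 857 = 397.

419⁻¹ mod 857: 419·45 ≡ 1 (mod 857), so 419⁻¹ ≡ 45.
m = 25 + 419·((397 − 25)·45 mod 857) = 25 + 419·457 = 191508.

191508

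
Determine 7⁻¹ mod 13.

13 = 1·7 + 6
7 = 1·6 + 1
6 = 6·1 + 0
gcd(7, 13) = 1, so the inverse exists.
Back-substitute for 1:
1 = 1·7 − 1·6
  = −1·13 + 2·7
So 7⁻¹ ≡ 2 (mod 13).

2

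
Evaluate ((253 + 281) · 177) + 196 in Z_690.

253 + 281 = 534
534 · 177 = 94518 ≡ 678 (mod 690)
678 + 196 = 874 ≡ 184 (mod 690)

184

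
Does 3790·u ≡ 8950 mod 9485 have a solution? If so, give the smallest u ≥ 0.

gcd(3790, 9485) = 5, and 5 | 8950, so solutions exist.
Divide through by 5: 758·u ≡ 1790 (mod 1897).
758⁻¹ ≡ 473 (mod 1897).
u ≡ 473·1790 ≡ 608 (mod 1897).
The smallest non-negative solution is u = 608.

608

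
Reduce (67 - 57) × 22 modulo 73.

1

67 - 57 = 10
10 × 22 = 220 ≡ 1 (mod 73)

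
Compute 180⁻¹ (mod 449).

227

449 = 2*180 + 89
180 = 2*89 + 2
89 = 44*2 + 1
2 = 2*1 + 0
gcd(180, 449) = 1, so the inverse exists.
Back-substitute for 1:
1 = 1*89 − 44*2
  = −44*180 + 89*89
  = 89*449 − 222*180
So 180⁻¹ ≡ −222 ≡ 227 (mod 449).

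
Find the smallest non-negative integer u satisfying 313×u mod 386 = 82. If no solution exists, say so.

gcd(313, 386) = 1, so a unique solution mod 386 exists.
313⁻¹ ≡ 37 (mod 386).
u ≡ 37×82 ≡ 332 (mod 386).

332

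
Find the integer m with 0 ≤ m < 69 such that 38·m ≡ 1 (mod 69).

20

69 = 1*38 + 31
38 = 1*31 + 7
31 = 4*7 + 3
7 = 2*3 + 1
3 = 3*1 + 0
gcd(38, 69) = 1, so the inverse exists.
Back-substitute for 1:
1 = 1*7 − 2*3
  = −2*31 + 9*7
  = 9*38 − 11*31
  = −11*69 + 20*38
So 38⁻¹ ≡ 20 (mod 69).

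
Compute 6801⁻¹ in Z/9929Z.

7342

9929 = 1·6801 + 3128
6801 = 2·3128 + 545
3128 = 5·545 + 403
545 = 1·403 + 142
403 = 2·142 + 119
142 = 1·119 + 23
119 = 5·23 + 4
23 = 5·4 + 3
4 = 1·3 + 1
3 = 3·1 + 0
gcd(6801, 9929) = 1, so the inverse exists.
Bézout: 1 = 1772·9929 − 2587·6801.
So 6801⁻¹ ≡ −2587 ≡ 7342 (mod 9929).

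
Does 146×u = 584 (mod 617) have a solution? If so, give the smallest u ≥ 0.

gcd(146, 617) = 1, so a unique solution mod 617 exists.
146⁻¹ ≡ 486 (mod 617).
u ≡ 486×584 ≡ 4 (mod 617).

4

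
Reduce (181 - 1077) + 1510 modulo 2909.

181 - 1077 = -896 ≡ 2013 (mod 2909)
2013 + 1510 = 3523 ≡ 614 (mod 2909)

614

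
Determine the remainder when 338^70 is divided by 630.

184

70 in binary is 1000110, i.e. 70 = 64 + 4 + 2.
338^1 ≡ 338 (mod 630)
338^2 ≡ 338^2 = 114244 ≡ 214 (mod 630)
338^4 ≡ 214^2 = 45796 ≡ 436 (mod 630)
338^8 ≡ 436^2 = 190096 ≡ 466 (mod 630)
338^16 ≡ 466^2 = 217156 ≡ 436 (mod 630)
338^32 ≡ 436^2 = 190096 ≡ 466 (mod 630)
338^64 ≡ 466^2 = 217156 ≡ 436 (mod 630)
338^70 = 338^64 * 338^4 * 338^2 ≡ 436 * 436 * 214 (mod 630).
Accumulate the product:
436 * 436 = 190096 ≡ 466
466 * 214 = 99724 ≡ 184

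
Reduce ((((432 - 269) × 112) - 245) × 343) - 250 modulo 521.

26

432 - 269 = 163
163 × 112 = 18256 ≡ 21 (mod 521)
21 - 245 = -224 ≡ 297 (mod 521)
297 × 343 = 101871 ≡ 276 (mod 521)
276 - 250 = 26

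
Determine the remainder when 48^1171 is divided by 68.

24

By square-and-multiply:
48^1 ≡ 48 (mod 68)
48^2 ≡ 48^2 = 2304 ≡ 60 (mod 68)
48^4 ≡ 60^2 = 3600 ≡ 64 (mod 68)
48^8 ≡ 64^2 = 4096 ≡ 16 (mod 68)
48^16 ≡ 16^2 = 256 ≡ 52 (mod 68)
48^32 ≡ 52^2 = 2704 ≡ 52 (mod 68)
48^64 ≡ 52^2 = 2704 ≡ 52 (mod 68)
48^128 ≡ 52^2 = 2704 ≡ 52 (mod 68)
48^256 ≡ 52^2 = 2704 ≡ 52 (mod 68)
48^512 ≡ 52^2 = 2704 ≡ 52 (mod 68)
48^1024 ≡ 52^2 = 2704 ≡ 52 (mod 68)
48^1171 = 48^1024 * 48^128 * 48^16 * 48^2 * 48^1 ≡ 52 * 52 * 52 * 60 * 48 (mod 68).
Accumulate the product:
52 * 52 = 2704 ≡ 52
52 * 52 = 2704 ≡ 52
52 * 60 = 3120 ≡ 60
60 * 48 = 2880 ≡ 24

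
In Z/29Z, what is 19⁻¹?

By the extended Euclidean algorithm:
29 = 1*19 + 10
19 = 1*10 + 9
10 = 1*9 + 1
9 = 9*1 + 0
gcd(19, 29) = 1, so the inverse exists.
Back-substitute for 1:
1 = 1*10 − 1*9
  = −1*19 + 2*10
  = 2*29 − 3*19
So 19⁻¹ ≡ −3 ≡ 26 (mod 29).

26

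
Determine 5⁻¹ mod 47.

19

47 = 9·5 + 2
5 = 2·2 + 1
2 = 2·1 + 0
gcd(5, 47) = 1, so the inverse exists.
Back-substitute for 1:
1 = 1·5 − 2·2
  = −2·47 + 19·5
So 5⁻¹ ≡ 19 (mod 47).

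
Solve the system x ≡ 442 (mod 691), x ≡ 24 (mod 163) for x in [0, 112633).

4588

691⁻¹ mod 163: 691*46 ≡ 1 (mod 163), so 691⁻¹ ≡ 46.
x = 442 + 691*((24 − 442)*46 mod 163) = 442 + 691*6 = 4588.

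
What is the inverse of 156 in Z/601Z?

366

By the extended Euclidean algorithm:
601 = 3*156 + 133
156 = 1*133 + 23
133 = 5*23 + 18
23 = 1*18 + 5
18 = 3*5 + 3
5 = 1*3 + 2
3 = 1*2 + 1
2 = 2*1 + 0
gcd(156, 601) = 1, so the inverse exists.
Back-substitute for 1:
1 = 1*3 − 1*2
  = −1*5 + 2*3
  = 2*18 − 7*5
  = −7*23 + 9*18
  = 9*133 − 52*23
  = −52*156 + 61*133
  = 61*601 − 235*156
So 156⁻¹ ≡ −235 ≡ 366 (mod 601).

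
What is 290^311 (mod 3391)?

By square-and-multiply:
311 in binary is 100110111, i.e. 311 = 256 + 32 + 16 + 4 + 2 + 1.
290^1 ≡ 290 (mod 3391)
290^2 ≡ 290^2 = 84100 ≡ 2716 (mod 3391)
290^4 ≡ 2716^2 = 7376656 ≡ 1231 (mod 3391)
290^8 ≡ 1231^2 = 1515361 ≡ 2975 (mod 3391)
290^16 ≡ 2975^2 = 8850625 ≡ 115 (mod 3391)
290^32 ≡ 115^2 = 13225 ≡ 3052 (mod 3391)
290^64 ≡ 3052^2 = 9314704 ≡ 3018 (mod 3391)
290^128 ≡ 3018^2 = 9108324 ≡ 98 (mod 3391)
290^256 ≡ 98^2 = 9604 ≡ 2822 (mod 3391)
290^311 = 290^256 · 290^32 · 290^16 · 290^4 · 290^2 · 290^1 ≡ 2822 · 3052 · 115 · 1231 · 2716 · 290 (mod 3391).
Accumulate the product:
2822 · 3052 = 8612744 ≡ 2995
2995 · 115 = 344425 ≡ 1934
1934 · 1231 = 2380754 ≡ 272
272 · 2716 = 738752 ≡ 2905
2905 · 290 = 842450 ≡ 1482

1482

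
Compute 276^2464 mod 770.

276^1 ≡ 276 (mod 770)
276^2 ≡ 276^2 = 76176 ≡ 716 (mod 770)
276^4 ≡ 716^2 = 512656 ≡ 606 (mod 770)
276^8 ≡ 606^2 = 367236 ≡ 716 (mod 770)
276^16 ≡ 716^2 = 512656 ≡ 606 (mod 770)
276^32 ≡ 606^2 = 367236 ≡ 716 (mod 770)
276^64 ≡ 716^2 = 512656 ≡ 606 (mod 770)
276^128 ≡ 606^2 = 367236 ≡ 716 (mod 770)
276^256 ≡ 716^2 = 512656 ≡ 606 (mod 770)
276^512 ≡ 606^2 = 367236 ≡ 716 (mod 770)
276^1024 ≡ 716^2 = 512656 ≡ 606 (mod 770)
276^2048 ≡ 606^2 = 367236 ≡ 716 (mod 770)
276^2464 = 276^2048 × 276^256 × 276^128 × 276^32 ≡ 716 × 606 × 716 × 716 (mod 770).
Accumulate the product:
716 × 606 = 433896 ≡ 386
386 × 716 = 276376 ≡ 716
716 × 716 = 512656 ≡ 606

606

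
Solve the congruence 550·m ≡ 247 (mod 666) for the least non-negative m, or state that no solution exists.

gcd(550, 666) = 2, and 2 does not divide 247.
So the congruence has no solution.

no solution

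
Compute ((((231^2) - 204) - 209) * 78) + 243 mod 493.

326

(231)^2 ≡ 117 (mod 493)
117 - 204 = -87 ≡ 406 (mod 493)
406 - 209 = 197
197 * 78 = 15366 ≡ 83 (mod 493)
83 + 243 = 326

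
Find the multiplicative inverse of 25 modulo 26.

25

26 = 1·25 + 1
25 = 25·1 + 0
gcd(25, 26) = 1, so the inverse exists.
Bézout: 1 = 1·26 − 1·25.
So 25⁻¹ ≡ −1 ≡ 25 (mod 26).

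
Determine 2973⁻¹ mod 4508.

4508 = 1×2973 + 1535
2973 = 1×1535 + 1438
1535 = 1×1438 + 97
1438 = 14×97 + 80
97 = 1×80 + 17
80 = 4×17 + 12
17 = 1×12 + 5
12 = 2×5 + 2
5 = 2×2 + 1
2 = 2×1 + 0
gcd(2973, 4508) = 1, so the inverse exists.
Back-substitute for 1:
1 = 1×5 − 2×2
  = −2×12 + 5×5
  = 5×17 − 7×12
  = −7×80 + 33×17
  = 33×97 − 40×80
  = −40×1438 + 593×97
  = 593×1535 − 633×1438
  = −633×2973 + 1226×1535
  = 1226×4508 − 1859×2973
So 2973⁻¹ ≡ −1859 ≡ 2649 (mod 4508).

2649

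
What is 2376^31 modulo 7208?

5240

Using repeated squaring:
2376^1 ≡ 2376 (mod 7208)
2376^2 ≡ 2376^2 = 5645376 ≡ 1512 (mod 7208)
2376^4 ≡ 1512^2 = 2286144 ≡ 1208 (mod 7208)
2376^8 ≡ 1208^2 = 1459264 ≡ 3248 (mod 7208)
2376^16 ≡ 3248^2 = 10549504 ≡ 4200 (mod 7208)
2376^31 = 2376^16 × 2376^8 × 2376^4 × 2376^2 × 2376^1 ≡ 4200 × 3248 × 1208 × 1512 × 2376 (mod 7208).
Accumulate the product:
4200 × 3248 = 13641600 ≡ 4064
4064 × 1208 = 4909312 ≡ 664
664 × 1512 = 1003968 ≡ 2056
2056 × 2376 = 4885056 ≡ 5240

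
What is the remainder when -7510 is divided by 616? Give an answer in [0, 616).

-7510 = -13×616 + 498, so -7510 ≡ 498 (mod 616).

498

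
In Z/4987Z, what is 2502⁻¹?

3227

4987 = 1*2502 + 2485
2502 = 1*2485 + 17
2485 = 146*17 + 3
17 = 5*3 + 2
3 = 1*2 + 1
2 = 2*1 + 0
gcd(2502, 4987) = 1, so the inverse exists.
Bézout: 1 = 883*4987 − 1760*2502.
So 2502⁻¹ ≡ −1760 ≡ 3227 (mod 4987).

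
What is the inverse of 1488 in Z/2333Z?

820

2333 = 1*1488 + 845
1488 = 1*845 + 643
845 = 1*643 + 202
643 = 3*202 + 37
202 = 5*37 + 17
37 = 2*17 + 3
17 = 5*3 + 2
3 = 1*2 + 1
2 = 2*1 + 0
gcd(1488, 2333) = 1, so the inverse exists.
Bézout: 1 = −523*2333 + 820*1488.
So 1488⁻¹ ≡ 820 (mod 2333).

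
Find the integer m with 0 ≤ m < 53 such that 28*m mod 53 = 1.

53 = 1×28 + 25
28 = 1×25 + 3
25 = 8×3 + 1
3 = 3×1 + 0
gcd(28, 53) = 1, so the inverse exists.
Bézout: 1 = 9×53 − 17×28.
So 28⁻¹ ≡ −17 ≡ 36 (mod 53).

36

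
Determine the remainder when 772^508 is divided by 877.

508 in binary is 111111100, i.e. 508 = 256 + 128 + 64 + 32 + 16 + 8 + 4.
772^1 ≡ 772 (mod 877)
772^2 ≡ 772^2 = 595984 ≡ 501 (mod 877)
772^4 ≡ 501^2 = 251001 ≡ 179 (mod 877)
772^8 ≡ 179^2 = 32041 ≡ 469 (mod 877)
772^16 ≡ 469^2 = 219961 ≡ 711 (mod 877)
772^32 ≡ 711^2 = 505521 ≡ 369 (mod 877)
772^64 ≡ 369^2 = 136161 ≡ 226 (mod 877)
772^128 ≡ 226^2 = 51076 ≡ 210 (mod 877)
772^256 ≡ 210^2 = 44100 ≡ 250 (mod 877)
772^508 = 772^256 × 772^128 × 772^64 × 772^32 × 772^16 × 772^8 × 772^4 ≡ 250 × 210 × 226 × 369 × 711 × 469 × 179 (mod 877).
Accumulate the product:
250 × 210 = 52500 ≡ 757
757 × 226 = 171082 ≡ 67
67 × 369 = 24723 ≡ 167
167 × 711 = 118737 ≡ 342
342 × 469 = 160398 ≡ 784
784 × 179 = 140336 ≡ 16

16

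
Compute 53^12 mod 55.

26

12 in binary is 1100, i.e. 12 = 8 + 4.
53^1 ≡ 53 (mod 55)
53^2 ≡ 53^2 = 2809 ≡ 4 (mod 55)
53^4 ≡ 4^2 = 16 (mod 55)
53^8 ≡ 16^2 = 256 ≡ 36 (mod 55)
53^12 = 53^8 * 53^4 ≡ 36 * 16 (mod 55).
36 * 16 = 576 ≡ 26 (mod 55).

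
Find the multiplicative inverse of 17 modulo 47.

36

Run the extended Euclidean algorithm:
47 = 2·17 + 13
17 = 1·13 + 4
13 = 3·4 + 1
4 = 4·1 + 0
gcd(17, 47) = 1, so the inverse exists.
Back-substitute for 1:
1 = 1·13 − 3·4
  = −3·17 + 4·13
  = 4·47 − 11·17
So 17⁻¹ ≡ −11 ≡ 36 (mod 47).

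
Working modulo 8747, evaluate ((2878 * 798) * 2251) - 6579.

8402

2878 * 798 = 2296644 ≡ 4930 (mod 8747)
4930 * 2251 = 11097430 ≡ 6234 (mod 8747)
6234 - 6579 = -345 ≡ 8402 (mod 8747)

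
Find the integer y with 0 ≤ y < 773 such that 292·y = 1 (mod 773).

773 = 2·292 + 189
292 = 1·189 + 103
189 = 1·103 + 86
103 = 1·86 + 17
86 = 5·17 + 1
17 = 17·1 + 0
gcd(292, 773) = 1, so the inverse exists.
Back-substitute for 1:
1 = 1·86 − 5·17
  = −5·103 + 6·86
  = 6·189 − 11·103
  = −11·292 + 17·189
  = 17·773 − 45·292
So 292⁻¹ ≡ −45 ≡ 728 (mod 773).

728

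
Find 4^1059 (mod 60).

4

1059 in binary is 10000100011, i.e. 1059 = 1024 + 32 + 2 + 1.
4^1 ≡ 4 (mod 60)
4^2 ≡ 4^2 = 16 (mod 60)
4^4 ≡ 16^2 = 256 ≡ 16 (mod 60)
4^8 ≡ 16^2 = 256 ≡ 16 (mod 60)
4^16 ≡ 16^2 = 256 ≡ 16 (mod 60)
4^32 ≡ 16^2 = 256 ≡ 16 (mod 60)
4^64 ≡ 16^2 = 256 ≡ 16 (mod 60)
4^128 ≡ 16^2 = 256 ≡ 16 (mod 60)
4^256 ≡ 16^2 = 256 ≡ 16 (mod 60)
4^512 ≡ 16^2 = 256 ≡ 16 (mod 60)
4^1024 ≡ 16^2 = 256 ≡ 16 (mod 60)
4^1059 = 4^1024 * 4^32 * 4^2 * 4^1 ≡ 16 * 16 * 16 * 4 (mod 60).
Accumulate the product:
16 * 16 = 256 ≡ 16
16 * 16 = 256 ≡ 16
16 * 4 = 64 ≡ 4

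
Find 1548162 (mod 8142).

1548162 = 190·8142 + 1182, so 1548162 ≡ 1182 (mod 8142).

1182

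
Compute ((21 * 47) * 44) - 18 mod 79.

39

21 * 47 = 987 ≡ 39 (mod 79)
39 * 44 = 1716 ≡ 57 (mod 79)
57 - 18 = 39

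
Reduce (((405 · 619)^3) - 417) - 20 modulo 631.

405 · 619 = 250695 ≡ 188 (mod 631)
(188)^3 ≡ 242 (mod 631)
242 - 417 = -175 ≡ 456 (mod 631)
456 - 20 = 436

436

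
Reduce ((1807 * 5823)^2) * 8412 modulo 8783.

6147

1807 * 5823 = 10522161 ≡ 127 (mod 8783)
(127)^2 ≡ 7346 (mod 8783)
7346 * 8412 = 61794552 ≡ 6147 (mod 8783)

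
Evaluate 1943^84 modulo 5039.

Using repeated squaring:
84 in binary is 1010100, i.e. 84 = 64 + 16 + 4.
1943^1 ≡ 1943 (mod 5039)
1943^2 ≡ 1943^2 = 3775249 ≡ 1038 (mod 5039)
1943^4 ≡ 1038^2 = 1077444 ≡ 4137 (mod 5039)
1943^8 ≡ 4137^2 = 17114769 ≡ 2325 (mod 5039)
1943^16 ≡ 2325^2 = 5405625 ≡ 3817 (mod 5039)
1943^32 ≡ 3817^2 = 14569489 ≡ 1740 (mod 5039)
1943^64 ≡ 1740^2 = 3027600 ≡ 4200 (mod 5039)
1943^84 = 1943^64 · 1943^16 · 1943^4 ≡ 4200 · 3817 · 4137 (mod 5039).
Accumulate the product:
4200 · 3817 = 16031400 ≡ 2341
2341 · 4137 = 9684717 ≡ 4798

4798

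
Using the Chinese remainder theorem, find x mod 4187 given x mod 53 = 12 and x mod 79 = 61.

53⁻¹ mod 79: 53*3 ≡ 1 (mod 79), so 53⁻¹ ≡ 3.
x = 12 + 53*((61 − 12)*3 mod 79) = 12 + 53*68 = 3616.

3616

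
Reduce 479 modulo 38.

479 = 12×38 + 23, so 479 ≡ 23 (mod 38).

23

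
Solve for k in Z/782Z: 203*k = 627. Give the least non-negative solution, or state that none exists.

631

gcd(203, 782) = 1, so a unique solution mod 782 exists.
203⁻¹ ≡ 339 (mod 782).
k ≡ 339*627 ≡ 631 (mod 782).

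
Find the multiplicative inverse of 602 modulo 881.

821

881 = 1×602 + 279
602 = 2×279 + 44
279 = 6×44 + 15
44 = 2×15 + 14
15 = 1×14 + 1
14 = 14×1 + 0
gcd(602, 881) = 1, so the inverse exists.
Bézout: 1 = 41×881 − 60×602.
So 602⁻¹ ≡ −60 ≡ 821 (mod 881).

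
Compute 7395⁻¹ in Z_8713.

7609

Apply the Euclidean algorithm and back-substitute:
8713 = 1*7395 + 1318
7395 = 5*1318 + 805
1318 = 1*805 + 513
805 = 1*513 + 292
513 = 1*292 + 221
292 = 1*221 + 71
221 = 3*71 + 8
71 = 8*8 + 7
8 = 1*7 + 1
7 = 7*1 + 0
gcd(7395, 8713) = 1, so the inverse exists.
Back-substitute for 1:
1 = 1*8 − 1*7
  = −1*71 + 9*8
  = 9*221 − 28*71
  = −28*292 + 37*221
  = 37*513 − 65*292
  = −65*805 + 102*513
  = 102*1318 − 167*805
  = −167*7395 + 937*1318
  = 937*8713 − 1104*7395
So 7395⁻¹ ≡ −1104 ≡ 7609 (mod 8713).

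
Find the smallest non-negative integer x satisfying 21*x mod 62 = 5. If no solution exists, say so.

gcd(21, 62) = 1, so a unique solution mod 62 exists.
21⁻¹ ≡ 3 (mod 62).
x ≡ 3*5 ≡ 15 (mod 62).

15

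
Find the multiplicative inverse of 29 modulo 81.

14

81 = 2×29 + 23
29 = 1×23 + 6
23 = 3×6 + 5
6 = 1×5 + 1
5 = 5×1 + 0
gcd(29, 81) = 1, so the inverse exists.
Bézout: 1 = −5×81 + 14×29.
So 29⁻¹ ≡ 14 (mod 81).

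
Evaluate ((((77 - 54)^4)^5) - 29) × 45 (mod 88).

60

77 - 54 = 23
(23)^4 ≡ 1 (mod 88)
(1)^5 ≡ 1 (mod 88)
1 - 29 = -28 ≡ 60 (mod 88)
60 × 45 = 2700 ≡ 60 (mod 88)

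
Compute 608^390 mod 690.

4

By square-and-multiply:
390 in binary is 110000110, i.e. 390 = 256 + 128 + 4 + 2.
608^1 ≡ 608 (mod 690)
608^2 ≡ 608^2 = 369664 ≡ 514 (mod 690)
608^4 ≡ 514^2 = 264196 ≡ 616 (mod 690)
608^8 ≡ 616^2 = 379456 ≡ 646 (mod 690)
608^16 ≡ 646^2 = 417316 ≡ 556 (mod 690)
608^32 ≡ 556^2 = 309136 ≡ 16 (mod 690)
608^64 ≡ 16^2 = 256 (mod 690)
608^128 ≡ 256^2 = 65536 ≡ 676 (mod 690)
608^256 ≡ 676^2 = 456976 ≡ 196 (mod 690)
608^390 = 608^256 × 608^128 × 608^4 × 608^2 ≡ 196 × 676 × 616 × 514 (mod 690).
Accumulate the product:
196 × 676 = 132496 ≡ 16
16 × 616 = 9856 ≡ 196
196 × 514 = 100744 ≡ 4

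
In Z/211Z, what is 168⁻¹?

211 = 1×168 + 43
168 = 3×43 + 39
43 = 1×39 + 4
39 = 9×4 + 3
4 = 1×3 + 1
3 = 3×1 + 0
gcd(168, 211) = 1, so the inverse exists.
Back-substitute for 1:
1 = 1×4 − 1×3
  = −1×39 + 10×4
  = 10×43 − 11×39
  = −11×168 + 43×43
  = 43×211 − 54×168
So 168⁻¹ ≡ −54 ≡ 157 (mod 211).

157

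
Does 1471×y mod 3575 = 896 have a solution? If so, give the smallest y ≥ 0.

gcd(1471, 3575) = 1, so a unique solution mod 3575 exists.
1471⁻¹ ≡ 2581 (mod 3575).
y ≡ 2581×896 ≡ 3126 (mod 3575).

3126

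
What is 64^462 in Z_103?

By square-and-multiply:
462 in binary is 111001110, i.e. 462 = 256 + 128 + 64 + 8 + 4 + 2.
64^1 ≡ 64 (mod 103)
64^2 ≡ 64^2 = 4096 ≡ 79 (mod 103)
64^4 ≡ 79^2 = 6241 ≡ 61 (mod 103)
64^8 ≡ 61^2 = 3721 ≡ 13 (mod 103)
64^16 ≡ 13^2 = 169 ≡ 66 (mod 103)
64^32 ≡ 66^2 = 4356 ≡ 30 (mod 103)
64^64 ≡ 30^2 = 900 ≡ 76 (mod 103)
64^128 ≡ 76^2 = 5776 ≡ 8 (mod 103)
64^256 ≡ 8^2 = 64 (mod 103)
64^462 = 64^256 × 64^128 × 64^64 × 64^8 × 64^4 × 64^2 ≡ 64 × 8 × 76 × 13 × 61 × 79 (mod 103).
Accumulate the product:
64 × 8 = 512 ≡ 100
100 × 76 = 7600 ≡ 81
81 × 13 = 1053 ≡ 23
23 × 61 = 1403 ≡ 64
64 × 79 = 5056 ≡ 9

9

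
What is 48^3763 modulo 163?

102

3763 in binary is 111010110011, i.e. 3763 = 2048 + 1024 + 512 + 128 + 32 + 16 + 2 + 1.
48^1 ≡ 48 (mod 163)
48^2 ≡ 48^2 = 2304 ≡ 22 (mod 163)
48^4 ≡ 22^2 = 484 ≡ 158 (mod 163)
48^8 ≡ 158^2 = 24964 ≡ 25 (mod 163)
48^16 ≡ 25^2 = 625 ≡ 136 (mod 163)
48^32 ≡ 136^2 = 18496 ≡ 77 (mod 163)
48^64 ≡ 77^2 = 5929 ≡ 61 (mod 163)
48^128 ≡ 61^2 = 3721 ≡ 135 (mod 163)
48^256 ≡ 135^2 = 18225 ≡ 132 (mod 163)
48^512 ≡ 132^2 = 17424 ≡ 146 (mod 163)
48^1024 ≡ 146^2 = 21316 ≡ 126 (mod 163)
48^2048 ≡ 126^2 = 15876 ≡ 65 (mod 163)
48^3763 = 48^2048 × 48^1024 × 48^512 × 48^128 × 48^32 × 48^16 × 48^2 × 48^1 ≡ 65 × 126 × 146 × 135 × 77 × 136 × 22 × 48 (mod 163).
Accumulate the product:
65 × 126 = 8190 ≡ 40
40 × 146 = 5840 ≡ 135
135 × 135 = 18225 ≡ 132
132 × 77 = 10164 ≡ 58
58 × 136 = 7888 ≡ 64
64 × 22 = 1408 ≡ 104
104 × 48 = 4992 ≡ 102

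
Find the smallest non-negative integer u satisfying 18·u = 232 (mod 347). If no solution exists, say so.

gcd(18, 347) = 1, so a unique solution mod 347 exists.
18⁻¹ ≡ 135 (mod 347).
u ≡ 135·232 ≡ 90 (mod 347).

90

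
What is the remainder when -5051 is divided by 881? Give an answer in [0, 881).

235

-5051 = -6*881 + 235, so -5051 ≡ 235 (mod 881).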